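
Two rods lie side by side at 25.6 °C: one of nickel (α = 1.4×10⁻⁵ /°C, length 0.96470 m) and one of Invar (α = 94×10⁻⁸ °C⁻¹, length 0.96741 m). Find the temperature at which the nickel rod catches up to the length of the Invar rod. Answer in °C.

Equal length when α₁L₁ΔT − α₂L₂ΔT = L₂ − L₁ = 2.71×10⁻³ m
α₁L₁ = 1.35058×10⁻⁵, α₂L₂ = 9.093654×10⁻⁷ → Δ(αL) = 1.25964346×10⁻⁵ m/K
ΔT = 2.71×10⁻³ / 1.25964346×10⁻⁵ = 215.140 K, so T = 25.6 + 215.140 = 240.740 °C

T = 240.7 °C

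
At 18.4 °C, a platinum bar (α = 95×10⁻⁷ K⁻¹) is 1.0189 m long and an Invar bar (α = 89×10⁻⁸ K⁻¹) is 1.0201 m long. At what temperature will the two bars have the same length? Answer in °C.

L₁(1 + α₁ΔT) = L₂(1 + α₂ΔT) ⇒ ΔT = (L₂ − L₁)/(α₁L₁ − α₂L₂)
L₂ − L₁ = 1.0201 − 1.0189 = 1.20×10⁻³ m
α₁L₁ − α₂L₂ = 95×10⁻⁷×1.0189 − 89×10⁻⁸×1.0201 = 8.771661×10⁻⁶ m/K
ΔT = 1.20×10⁻³ / 8.771661×10⁻⁶ = 136.804 K
T = 18.4 + 136.804 = 155.204 °C

T = 155.2 °C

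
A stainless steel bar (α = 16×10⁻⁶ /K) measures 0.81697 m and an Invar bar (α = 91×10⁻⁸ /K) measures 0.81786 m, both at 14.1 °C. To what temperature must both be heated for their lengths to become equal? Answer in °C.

T = 86.30 °C

Equal length when α₁L₁ΔT − α₂L₂ΔT = L₂ − L₁ = 8.90×10⁻⁴ m
α₁L₁ = 1.307152×10⁻⁵, α₂L₂ = 7.442526×10⁻⁷ → Δ(αL) = 1.23272674×10⁻⁵ m/K
ΔT = 8.90×10⁻⁴ / 1.23272674×10⁻⁵ = 72.1977 K, so T = 14.1 + 72.1977 = 86.2977 °C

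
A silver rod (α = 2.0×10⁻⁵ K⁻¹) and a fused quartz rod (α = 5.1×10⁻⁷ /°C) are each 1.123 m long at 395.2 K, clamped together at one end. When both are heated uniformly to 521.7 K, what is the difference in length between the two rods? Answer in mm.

ΔT = 126.5 K
silver: ΔL = 2.0×10⁻⁵ × 1.123 m × 126.5 = 2.8412×10⁻³ m = 2.8412 mm
fused quartz: ΔL = 5.1×10⁻⁷ × 1.123 m × 126.5 = 7.2450×10⁻⁵ m = 0.072450 mm
difference = 2.8412 − 0.072450 = 2.76875 mm

2.77 mm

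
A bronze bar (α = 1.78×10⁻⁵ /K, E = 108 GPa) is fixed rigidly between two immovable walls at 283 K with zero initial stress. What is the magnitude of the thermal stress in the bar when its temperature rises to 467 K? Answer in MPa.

σ = 354 MPa

Fully constrained: the free strain ε = αΔT is blocked, so σ = Eε = EαΔT.
|ΔT| = 184 K
σ = 108×10⁹ × 1.78×10⁻⁵ × 184 = 3.54×10⁸ Pa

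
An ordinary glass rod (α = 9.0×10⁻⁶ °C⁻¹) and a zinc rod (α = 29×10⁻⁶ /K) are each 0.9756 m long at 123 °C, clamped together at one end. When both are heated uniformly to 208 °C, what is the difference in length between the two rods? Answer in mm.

ΔT = 85 K
ordinary glass: ΔL = 9.0×10⁻⁶ × 0.9756 m × 85 = 7.4633×10⁻⁴ m = 0.74633 mm
zinc: ΔL = 29×10⁻⁶ × 0.9756 m × 85 = 2.4049×10⁻³ m = 2.4049 mm
difference = 2.4049 − 0.74633 = 1.65857 mm

1.66 mm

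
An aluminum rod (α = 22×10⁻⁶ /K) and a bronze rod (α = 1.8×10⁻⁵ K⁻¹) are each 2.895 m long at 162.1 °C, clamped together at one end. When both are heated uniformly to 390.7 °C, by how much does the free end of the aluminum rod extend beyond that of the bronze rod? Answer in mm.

ΔT = 228.6 K
aluminum: ΔL = 22×10⁻⁶ × 2.895 m × 228.6 = 1.4560×10⁻² m = 14.560 mm
bronze: ΔL = 1.8×10⁻⁵ × 2.895 m × 228.6 = 1.1912×10⁻² m = 11.912 mm
difference = 14.560 − 11.912 = 2.648 mm

2.65 mm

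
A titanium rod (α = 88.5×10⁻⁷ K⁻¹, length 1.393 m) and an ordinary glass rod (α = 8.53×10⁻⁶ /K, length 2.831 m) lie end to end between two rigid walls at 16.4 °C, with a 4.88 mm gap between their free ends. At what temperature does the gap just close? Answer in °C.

T = 150 °C

α₁L₁ = 1.232805×10⁻⁵ m/K, α₂L₂ = 2.414843×10⁻⁵ m/K → total 3.647648×10⁻⁵ m/K
ΔT = g/(α₁L₁+α₂L₂) = 4.88×10⁻³ / 3.647648×10⁻⁵ = 133.78 K
T = 16.4 + 133.78 = 150.18 °C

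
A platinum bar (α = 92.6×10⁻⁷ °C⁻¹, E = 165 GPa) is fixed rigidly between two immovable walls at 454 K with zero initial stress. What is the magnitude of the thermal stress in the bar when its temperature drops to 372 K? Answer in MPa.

σ = 125 MPa

Fully constrained: the free strain ε = αΔT is blocked, so σ = Eε = EαΔT.
|ΔT| = 82 K
σ = 165×10⁹ × 92.6×10⁻⁷ × 82 = 1.25×10⁸ Pa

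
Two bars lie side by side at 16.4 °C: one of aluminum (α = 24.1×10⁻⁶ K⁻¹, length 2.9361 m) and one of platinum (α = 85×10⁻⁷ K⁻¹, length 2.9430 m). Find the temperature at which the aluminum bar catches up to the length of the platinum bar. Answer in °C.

Equal length when α₁L₁ΔT − α₂L₂ΔT = L₂ − L₁ = 6.90×10⁻³ m
α₁L₁ = 7.076001×10⁻⁵, α₂L₂ = 2.50155×10⁻⁵ → Δ(αL) = 4.574451×10⁻⁵ m/K
ΔT = 6.90×10⁻³ / 4.574451×10⁻⁵ = 150.838 K, so T = 16.4 + 150.838 = 167.238 °C

T = 167.2 °C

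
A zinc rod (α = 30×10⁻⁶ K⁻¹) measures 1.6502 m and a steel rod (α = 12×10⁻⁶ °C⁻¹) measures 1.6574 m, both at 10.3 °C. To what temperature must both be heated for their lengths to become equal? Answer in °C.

T = 253.4 °C

L₁(1 + α₁ΔT) = L₂(1 + α₂ΔT) ⇒ ΔT = (L₂ − L₁)/(α₁L₁ − α₂L₂)
L₂ − L₁ = 1.6574 − 1.6502 = 7.20×10⁻³ m
α₁L₁ − α₂L₂ = 30×10⁻⁶×1.6502 − 12×10⁻⁶×1.6574 = 2.96172×10⁻⁵ m/K
ΔT = 7.20×10⁻³ / 2.96172×10⁻⁵ = 243.102 K
T = 10.3 + 243.102 = 253.402 °C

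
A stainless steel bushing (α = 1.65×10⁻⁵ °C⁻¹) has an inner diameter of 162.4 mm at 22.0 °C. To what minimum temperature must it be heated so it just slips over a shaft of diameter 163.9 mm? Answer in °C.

Required Δd = 163.9 − 162.4 = 1.5 mm
Δd = αd₀ΔT ⇒ ΔT = Δd/(αd₀) = 1.5 / (1.65×10⁻⁵ × 162.4) = 559.79 K
T_min = 22.0 + 559.79 = 581.79 °C

T = 582 °C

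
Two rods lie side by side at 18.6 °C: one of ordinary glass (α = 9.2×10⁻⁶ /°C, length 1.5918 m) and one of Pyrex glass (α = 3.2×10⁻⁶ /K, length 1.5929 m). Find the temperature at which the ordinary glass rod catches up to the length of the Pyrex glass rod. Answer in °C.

T = 133.8 °C

Equal length when α₁L₁ΔT − α₂L₂ΔT = L₂ − L₁ = 1.10×10⁻³ m
α₁L₁ = 1.464456×10⁻⁵, α₂L₂ = 5.09728×10⁻⁶ → Δ(αL) = 9.54728×10⁻⁶ m/K
ΔT = 1.10×10⁻³ / 9.54728×10⁻⁶ = 115.216 K, so T = 18.6 + 115.216 = 133.816 °C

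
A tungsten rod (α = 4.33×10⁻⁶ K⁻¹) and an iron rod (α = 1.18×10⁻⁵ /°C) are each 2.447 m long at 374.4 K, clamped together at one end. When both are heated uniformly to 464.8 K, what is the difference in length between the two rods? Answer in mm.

1.65 mm

ΔT = 90.4 K
tungsten: ΔL = 4.33×10⁻⁶ × 2.447 m × 90.4 = 9.5783×10⁻⁴ m = 0.95783 mm
iron: ΔL = 1.18×10⁻⁵ × 2.447 m × 90.4 = 2.6103×10⁻³ m = 2.6103 mm
difference = 2.6103 − 0.95783 = 1.65247 mm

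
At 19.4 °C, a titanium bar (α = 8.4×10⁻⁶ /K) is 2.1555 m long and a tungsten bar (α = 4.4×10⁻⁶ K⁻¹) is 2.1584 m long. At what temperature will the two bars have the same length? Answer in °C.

L₁(1 + α₁ΔT) = L₂(1 + α₂ΔT) ⇒ ΔT = (L₂ − L₁)/(α₁L₁ − α₂L₂)
L₂ − L₁ = 2.1584 − 2.1555 = 2.90×10⁻³ m
α₁L₁ − α₂L₂ = 8.4×10⁻⁶×2.1555 − 4.4×10⁻⁶×2.1584 = 8.60924×10⁻⁶ m/K
ΔT = 2.90×10⁻³ / 8.60924×10⁻⁶ = 336.847 K
T = 19.4 + 336.847 = 356.247 °C

T = 356.2 °C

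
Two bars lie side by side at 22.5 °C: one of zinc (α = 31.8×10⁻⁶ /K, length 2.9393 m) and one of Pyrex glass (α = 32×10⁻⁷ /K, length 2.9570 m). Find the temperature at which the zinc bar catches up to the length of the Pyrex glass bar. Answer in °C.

T = 233.2 °C

Equal length when α₁L₁ΔT − α₂L₂ΔT = L₂ − L₁ = 1.77×10⁻² m
α₁L₁ = 9.346974×10⁻⁵, α₂L₂ = 9.4624×10⁻⁶ → Δ(αL) = 8.400734×10⁻⁵ m/K
ΔT = 1.77×10⁻² / 8.400734×10⁻⁵ = 210.696 K, so T = 22.5 + 210.696 = 233.196 °C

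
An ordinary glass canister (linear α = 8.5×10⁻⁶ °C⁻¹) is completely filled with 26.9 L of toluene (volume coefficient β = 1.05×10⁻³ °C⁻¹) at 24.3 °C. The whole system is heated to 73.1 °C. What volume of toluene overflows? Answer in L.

1.34 L

The canister also expands: β_container ≈ 3α = 2.55×10⁻⁵ /K
Net overflow = V₀(β_liq − 3α_cont)ΔT
β − 3α = 1.05×10⁻³ − 2.55×10⁻⁵ = 1.0245×10⁻³ /K; ΔT = 48.8 K
ΔV = 26.9 × 1.0245×10⁻³ × 48.8 = 1.34 L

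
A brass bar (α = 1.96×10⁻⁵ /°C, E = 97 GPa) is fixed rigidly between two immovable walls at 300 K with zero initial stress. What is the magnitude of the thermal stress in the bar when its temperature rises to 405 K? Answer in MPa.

Fully constrained: the free strain ε = αΔT is blocked, so σ = Eε = EαΔT.
|ΔT| = 105 K
σ = 97.0×10⁹ × 1.96×10⁻⁵ × 105 = 2.00×10⁸ Pa

σ = 200 MPa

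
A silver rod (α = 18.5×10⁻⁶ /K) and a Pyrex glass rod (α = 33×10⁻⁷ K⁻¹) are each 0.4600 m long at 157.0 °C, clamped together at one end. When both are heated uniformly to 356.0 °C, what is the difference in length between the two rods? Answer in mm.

ΔT = 199.0 K
silver: ΔL = 18.5×10⁻⁶ × 0.4600 m × 199.0 = 1.6935×10⁻³ m = 1.6935 mm
Pyrex glass: ΔL = 33×10⁻⁷ × 0.4600 m × 199.0 = 3.0208×10⁻⁴ m = 0.30208 mm
difference = 1.6935 − 0.30208 = 1.39142 mm

1.39 mm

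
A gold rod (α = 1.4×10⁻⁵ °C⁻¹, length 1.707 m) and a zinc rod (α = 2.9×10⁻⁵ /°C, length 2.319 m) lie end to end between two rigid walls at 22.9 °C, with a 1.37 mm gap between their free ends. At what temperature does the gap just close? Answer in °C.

T = 37.9 °C

Gap closes when ΔL₁ + ΔL₂ = 1.37 mm = 1.37×10⁻³ m
(α₁L₁ + α₂L₂)ΔT = g
α₁L₁ + α₂L₂ = 1.4×10⁻⁵×1.707 + 2.9×10⁻⁵×2.319 = 9.1149×10⁻⁵ m/K
ΔT = 1.37×10⁻³ / 9.1149×10⁻⁵ = 15.030 K
T = 22.9 + 15.030 = 37.930 °C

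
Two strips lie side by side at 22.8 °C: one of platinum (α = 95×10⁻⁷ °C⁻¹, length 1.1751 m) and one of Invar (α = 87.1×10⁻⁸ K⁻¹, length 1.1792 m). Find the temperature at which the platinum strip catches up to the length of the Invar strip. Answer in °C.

Equal length when α₁L₁ΔT − α₂L₂ΔT = L₂ − L₁ = 4.10×10⁻³ m
α₁L₁ = 1.116345×10⁻⁵, α₂L₂ = 1.0270832×10⁻⁶ → Δ(αL) = 1.01363668×10⁻⁵ m/K
ΔT = 4.10×10⁻³ / 1.01363668×10⁻⁵ = 404.484 K, so T = 22.8 + 404.484 = 427.284 °C

T = 427.3 °C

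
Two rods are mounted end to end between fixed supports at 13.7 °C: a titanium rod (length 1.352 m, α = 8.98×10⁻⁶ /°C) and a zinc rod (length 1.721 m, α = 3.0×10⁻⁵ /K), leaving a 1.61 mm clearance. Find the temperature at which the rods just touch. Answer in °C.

T = 38.9 °C

Gap closes when ΔL₁ + ΔL₂ = 1.61 mm = 1.61×10⁻³ m
(α₁L₁ + α₂L₂)ΔT = g
α₁L₁ + α₂L₂ = 8.98×10⁻⁶×1.352 + 3.0×10⁻⁵×1.721 = 6.377096×10⁻⁵ m/K
ΔT = 1.61×10⁻³ / 6.377096×10⁻⁵ = 25.247 K
T = 13.7 + 25.247 = 38.947 °C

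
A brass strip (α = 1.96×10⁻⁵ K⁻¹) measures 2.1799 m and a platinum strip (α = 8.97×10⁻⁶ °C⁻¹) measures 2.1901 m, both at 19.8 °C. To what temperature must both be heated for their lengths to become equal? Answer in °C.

T = 461.7 °C

L₁(1 + α₁ΔT) = L₂(1 + α₂ΔT) ⇒ ΔT = (L₂ − L₁)/(α₁L₁ − α₂L₂)
L₂ − L₁ = 2.1901 − 2.1799 = 1.02×10⁻² m
α₁L₁ − α₂L₂ = 1.96×10⁻⁵×2.1799 − 8.97×10⁻⁶×2.1901 = 2.3080843×10⁻⁵ m/K
ΔT = 1.02×10⁻² / 2.3080843×10⁻⁵ = 441.925 K
T = 19.8 + 441.925 = 461.725 °C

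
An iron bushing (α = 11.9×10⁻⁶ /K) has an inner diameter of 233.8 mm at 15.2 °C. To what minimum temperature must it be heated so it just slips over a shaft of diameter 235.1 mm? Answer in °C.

T = 482 °C

Required Δd = 235.1 − 233.8 = 1.3 mm
Δd = αd₀ΔT ⇒ ΔT = Δd/(αd₀) = 1.3 / (11.9×10⁻⁶ × 233.8) = 467.25 K
T_min = 15.2 + 467.25 = 482.45 °C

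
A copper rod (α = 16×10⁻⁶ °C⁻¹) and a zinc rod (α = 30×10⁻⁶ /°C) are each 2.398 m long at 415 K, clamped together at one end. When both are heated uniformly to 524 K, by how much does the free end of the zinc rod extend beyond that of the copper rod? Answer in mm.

ΔT = 109 K
copper: ΔL = 16×10⁻⁶ × 2.398 m × 109 = 4.1821×10⁻³ m = 4.1821 mm
zinc: ΔL = 30×10⁻⁶ × 2.398 m × 109 = 7.8415×10⁻³ m = 7.8415 mm
difference = 7.8415 − 4.1821 = 3.6594 mm

3.66 mm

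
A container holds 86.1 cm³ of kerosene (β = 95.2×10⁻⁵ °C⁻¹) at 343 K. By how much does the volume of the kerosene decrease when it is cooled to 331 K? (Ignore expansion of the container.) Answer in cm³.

|ΔT| = |331 − 343| = 12 K
ΔV = βV₀ΔT = (95.2×10⁻⁵)(86.1)(12) = 0.984 cm³

ΔV = 0.984 cm³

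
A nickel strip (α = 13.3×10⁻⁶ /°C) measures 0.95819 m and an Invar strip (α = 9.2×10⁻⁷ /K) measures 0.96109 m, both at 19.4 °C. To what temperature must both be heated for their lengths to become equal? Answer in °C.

T = 263.9 °C

L₁(1 + α₁ΔT) = L₂(1 + α₂ΔT) ⇒ ΔT = (L₂ − L₁)/(α₁L₁ − α₂L₂)
L₂ − L₁ = 0.96109 − 0.95819 = 2.90×10⁻³ m
α₁L₁ − α₂L₂ = 13.3×10⁻⁶×0.95819 − 9.2×10⁻⁷×0.96109 = 1.18597242×10⁻⁵ m/K
ΔT = 2.90×10⁻³ / 1.18597242×10⁻⁵ = 244.525 K
T = 19.4 + 244.525 = 263.925 °C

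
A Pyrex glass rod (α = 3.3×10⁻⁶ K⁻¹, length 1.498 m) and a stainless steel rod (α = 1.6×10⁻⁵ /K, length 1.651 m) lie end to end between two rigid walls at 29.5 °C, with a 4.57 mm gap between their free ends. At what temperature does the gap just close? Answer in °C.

T = 175 °C

Gap closes when ΔL₁ + ΔL₂ = 4.57 mm = 4.57×10⁻³ m
(α₁L₁ + α₂L₂)ΔT = g
α₁L₁ + α₂L₂ = 3.3×10⁻⁶×1.498 + 1.6×10⁻⁵×1.651 = 3.13594×10⁻⁵ m/K
ΔT = 4.57×10⁻³ / 3.13594×10⁻⁵ = 145.73 K
T = 29.5 + 145.73 = 175.23 °C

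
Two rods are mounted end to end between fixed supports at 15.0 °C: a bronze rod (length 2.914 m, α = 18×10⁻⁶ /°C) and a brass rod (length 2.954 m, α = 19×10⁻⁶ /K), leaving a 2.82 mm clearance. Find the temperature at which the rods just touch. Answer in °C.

T = 41.0 °C

Gap closes when ΔL₁ + ΔL₂ = 2.82 mm = 2.82×10⁻³ m
(α₁L₁ + α₂L₂)ΔT = g
α₁L₁ + α₂L₂ = 18×10⁻⁶×2.914 + 19×10⁻⁶×2.954 = 1.08578×10⁻⁴ m/K
ΔT = 2.82×10⁻³ / 1.08578×10⁻⁴ = 25.972 K
T = 15.0 + 25.972 = 40.972 °C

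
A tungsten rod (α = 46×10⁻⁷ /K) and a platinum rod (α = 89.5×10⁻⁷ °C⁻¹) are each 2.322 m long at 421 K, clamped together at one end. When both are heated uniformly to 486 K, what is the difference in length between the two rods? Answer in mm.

0.657 mm

ΔT = 65 K
tungsten: ΔL = 46×10⁻⁷ × 2.322 m × 65 = 6.9428×10⁻⁴ m = 0.69428 mm
platinum: ΔL = 89.5×10⁻⁷ × 2.322 m × 65 = 1.3508×10⁻³ m = 1.3508 mm
difference = 1.3508 − 0.69428 = 0.65652 mm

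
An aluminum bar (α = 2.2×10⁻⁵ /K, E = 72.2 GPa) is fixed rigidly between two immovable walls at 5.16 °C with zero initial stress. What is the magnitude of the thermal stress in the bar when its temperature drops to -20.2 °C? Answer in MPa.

Fully constrained: the free strain ε = αΔT is blocked, so σ = Eε = EαΔT.
|ΔT| = 25.36 K
σ = 72.2×10⁹ × 2.2×10⁻⁵ × 25.36 = 4.03×10⁷ Pa

σ = 40.3 MPa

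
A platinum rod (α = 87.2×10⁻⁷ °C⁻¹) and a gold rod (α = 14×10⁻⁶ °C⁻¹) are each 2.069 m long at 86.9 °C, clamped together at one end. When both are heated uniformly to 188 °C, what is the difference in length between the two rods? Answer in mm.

ΔT = 101.1 K
platinum: ΔL = 87.2×10⁻⁷ × 2.069 m × 101.1 = 1.8240×10⁻³ m = 1.8240 mm
gold: ΔL = 14×10⁻⁶ × 2.069 m × 101.1 = 2.9285×10⁻³ m = 2.9285 mm
difference = 2.9285 − 1.8240 = 1.1045 mm

1.10 mm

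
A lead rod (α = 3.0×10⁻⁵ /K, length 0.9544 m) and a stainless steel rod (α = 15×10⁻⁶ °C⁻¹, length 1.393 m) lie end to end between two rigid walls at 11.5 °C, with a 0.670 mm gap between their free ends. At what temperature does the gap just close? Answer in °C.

α₁L₁ = 2.8632×10⁻⁵ m/K, α₂L₂ = 2.0895×10⁻⁵ m/K → total 4.9527×10⁻⁵ m/K
ΔT = g/(α₁L₁+α₂L₂) = 6.70×10⁻⁴ / 4.9527×10⁻⁵ = 13.528 K
T = 11.5 + 13.528 = 25.028 °C

T = 25.0 °C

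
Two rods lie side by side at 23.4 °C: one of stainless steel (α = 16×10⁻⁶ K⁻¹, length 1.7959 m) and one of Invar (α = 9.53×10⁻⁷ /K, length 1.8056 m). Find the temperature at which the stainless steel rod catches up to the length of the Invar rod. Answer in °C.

T = 382.5 °C

L₁(1 + α₁ΔT) = L₂(1 + α₂ΔT) ⇒ ΔT = (L₂ − L₁)/(α₁L₁ − α₂L₂)
L₂ − L₁ = 1.8056 − 1.7959 = 9.70×10⁻³ m
α₁L₁ − α₂L₂ = 16×10⁻⁶×1.7959 − 9.53×10⁻⁷×1.8056 = 2.70136632×10⁻⁵ m/K
ΔT = 9.70×10⁻³ / 2.70136632×10⁻⁵ = 359.078 K
T = 23.4 + 359.078 = 382.478 °C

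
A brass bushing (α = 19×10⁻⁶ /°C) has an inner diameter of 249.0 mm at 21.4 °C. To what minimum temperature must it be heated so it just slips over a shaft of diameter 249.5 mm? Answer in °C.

Required Δd = 249.5 − 249.0 = 0.5 mm
Δd = αd₀ΔT ⇒ ΔT = Δd/(αd₀) = 0.5 / (19×10⁻⁶ × 249.0) = 105.69 K
T_min = 21.4 + 105.69 = 127.09 °C

T = 127 °C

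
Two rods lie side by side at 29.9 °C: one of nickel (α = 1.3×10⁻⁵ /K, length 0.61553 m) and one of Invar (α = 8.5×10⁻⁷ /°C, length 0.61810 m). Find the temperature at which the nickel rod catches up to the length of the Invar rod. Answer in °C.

L₁(1 + α₁ΔT) = L₂(1 + α₂ΔT) ⇒ ΔT = (L₂ − L₁)/(α₁L₁ − α₂L₂)
L₂ − L₁ = 0.61810 − 0.61553 = 2.57×10⁻³ m
α₁L₁ − α₂L₂ = 1.3×10⁻⁵×0.61553 − 8.5×10⁻⁷×0.61810 = 7.476505×10⁻⁶ m/K
ΔT = 2.57×10⁻³ / 7.476505×10⁻⁶ = 343.744 K
T = 29.9 + 343.744 = 373.644 °C

T = 373.6 °C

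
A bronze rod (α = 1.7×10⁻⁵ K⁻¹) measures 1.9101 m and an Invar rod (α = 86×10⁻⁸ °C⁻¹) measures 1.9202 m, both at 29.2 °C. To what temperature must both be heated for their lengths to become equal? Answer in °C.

Equal length when α₁L₁ΔT − α₂L₂ΔT = L₂ − L₁ = 1.01×10⁻² m
α₁L₁ = 3.24717×10⁻⁵, α₂L₂ = 1.651372×10⁻⁶ → Δ(αL) = 3.0820328×10⁻⁵ m/K
ΔT = 1.01×10⁻² / 3.0820328×10⁻⁵ = 327.706 K, so T = 29.2 + 327.706 = 356.906 °C

T = 356.9 °C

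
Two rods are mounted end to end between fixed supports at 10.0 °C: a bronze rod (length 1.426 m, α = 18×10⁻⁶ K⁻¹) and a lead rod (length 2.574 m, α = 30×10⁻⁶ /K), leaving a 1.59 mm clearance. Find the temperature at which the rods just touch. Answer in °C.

α₁L₁ = 2.5668×10⁻⁵ m/K, α₂L₂ = 7.722×10⁻⁵ m/K → total 1.02888×10⁻⁴ m/K
ΔT = g/(α₁L₁+α₂L₂) = 1.59×10⁻³ / 1.02888×10⁻⁴ = 15.454 K
T = 10.0 + 15.454 = 25.454 °C

T = 25.5 °C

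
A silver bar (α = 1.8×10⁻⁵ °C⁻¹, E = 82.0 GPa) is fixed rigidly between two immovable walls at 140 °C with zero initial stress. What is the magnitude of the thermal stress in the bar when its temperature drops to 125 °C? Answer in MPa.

Fully constrained: the free strain ε = αΔT is blocked, so σ = Eε = EαΔT.
|ΔT| = 15 K
σ = 82.0×10⁹ × 1.8×10⁻⁵ × 15 = 2.21×10⁷ Pa

σ = 22.1 MPa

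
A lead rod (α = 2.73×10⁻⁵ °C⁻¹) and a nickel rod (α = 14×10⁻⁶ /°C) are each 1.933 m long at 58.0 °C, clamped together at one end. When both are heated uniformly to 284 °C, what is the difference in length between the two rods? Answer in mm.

5.81 mm

ΔT = 226.0 K
lead: ΔL = 2.73×10⁻⁵ × 1.933 m × 226.0 = 1.1926×10⁻² m = 11.926 mm
nickel: ΔL = 14×10⁻⁶ × 1.933 m × 226.0 = 6.1160×10⁻³ m = 6.1160 mm
difference = 11.926 − 6.1160 = 5.810 mm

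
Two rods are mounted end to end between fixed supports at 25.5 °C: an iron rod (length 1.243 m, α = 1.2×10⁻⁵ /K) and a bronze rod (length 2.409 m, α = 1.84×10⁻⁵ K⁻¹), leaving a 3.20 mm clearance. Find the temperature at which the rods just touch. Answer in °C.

T = 79.5 °C

Gap closes when ΔL₁ + ΔL₂ = 3.20 mm = 3.20×10⁻³ m
(α₁L₁ + α₂L₂)ΔT = g
α₁L₁ + α₂L₂ = 1.2×10⁻⁵×1.243 + 1.84×10⁻⁵×2.409 = 5.92416×10⁻⁵ m/K
ΔT = 3.20×10⁻³ / 5.92416×10⁻⁵ = 54.016 K
T = 25.5 + 54.016 = 79.516 °C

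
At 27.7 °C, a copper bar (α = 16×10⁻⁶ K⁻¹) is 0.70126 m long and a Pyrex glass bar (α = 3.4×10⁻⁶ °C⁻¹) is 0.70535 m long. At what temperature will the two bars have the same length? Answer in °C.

L₁(1 + α₁ΔT) = L₂(1 + α₂ΔT) ⇒ ΔT = (L₂ − L₁)/(α₁L₁ − α₂L₂)
L₂ − L₁ = 0.70535 − 0.70126 = 4.09×10⁻³ m
α₁L₁ − α₂L₂ = 16×10⁻⁶×0.70126 − 3.4×10⁻⁶×0.70535 = 8.82197×10⁻⁶ m/K
ΔT = 4.09×10⁻³ / 8.82197×10⁻⁶ = 463.615 K
T = 27.7 + 463.615 = 491.315 °C

T = 491.3 °C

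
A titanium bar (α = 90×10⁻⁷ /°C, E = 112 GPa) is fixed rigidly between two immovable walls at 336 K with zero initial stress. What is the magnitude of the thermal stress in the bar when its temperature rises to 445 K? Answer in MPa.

σ = 110 MPa

Fully constrained: the free strain ε = αΔT is blocked, so σ = Eε = EαΔT.
|ΔT| = 109 K
σ = 112×10⁹ × 90×10⁻⁷ × 109 = 1.10×10⁸ Pa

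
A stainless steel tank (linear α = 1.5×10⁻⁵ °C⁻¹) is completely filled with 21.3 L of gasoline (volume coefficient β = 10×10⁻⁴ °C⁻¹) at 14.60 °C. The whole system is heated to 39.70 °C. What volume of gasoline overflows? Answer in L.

The tank also expands: β_container ≈ 3α = 4.5×10⁻⁵ /K
Net overflow = V₀(β_liq − 3α_cont)ΔT
β − 3α = 1.00×10⁻³ − 4.5×10⁻⁵ = 9.55×10⁻⁴ /K; ΔT = 25.10 K
ΔV = 21.3 × 9.55×10⁻⁴ × 25.10 = 0.511 L

0.511 L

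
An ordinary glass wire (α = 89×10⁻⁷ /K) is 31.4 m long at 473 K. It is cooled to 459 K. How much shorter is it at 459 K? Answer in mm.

ΔL = 3.91 mm

|ΔT| = |459 − 473| = 14 K
ΔL = αL₀ΔT = (89×10⁻⁷)(31.4)(14) = 3.91×10⁻³ m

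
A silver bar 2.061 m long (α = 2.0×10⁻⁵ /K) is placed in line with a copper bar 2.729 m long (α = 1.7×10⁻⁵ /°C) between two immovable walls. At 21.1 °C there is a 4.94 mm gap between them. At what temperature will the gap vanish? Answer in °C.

α₁L₁ = 4.122×10⁻⁵ m/K, α₂L₂ = 4.6393×10⁻⁵ m/K → total 8.7613×10⁻⁵ m/K
ΔT = g/(α₁L₁+α₂L₂) = 4.94×10⁻³ / 8.7613×10⁻⁵ = 56.384 K
T = 21.1 + 56.384 = 77.484 °C

T = 77.5 °C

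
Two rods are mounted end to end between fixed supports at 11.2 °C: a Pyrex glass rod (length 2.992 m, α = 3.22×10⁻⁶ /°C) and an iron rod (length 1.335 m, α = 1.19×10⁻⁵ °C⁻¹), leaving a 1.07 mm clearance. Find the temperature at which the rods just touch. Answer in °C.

α₁L₁ = 9.63424×10⁻⁶ m/K, α₂L₂ = 1.58865×10⁻⁵ m/K → total 2.552074×10⁻⁵ m/K
ΔT = g/(α₁L₁+α₂L₂) = 1.07×10⁻³ / 2.552074×10⁻⁵ = 41.927 K
T = 11.2 + 41.927 = 53.127 °C

T = 53.1 °C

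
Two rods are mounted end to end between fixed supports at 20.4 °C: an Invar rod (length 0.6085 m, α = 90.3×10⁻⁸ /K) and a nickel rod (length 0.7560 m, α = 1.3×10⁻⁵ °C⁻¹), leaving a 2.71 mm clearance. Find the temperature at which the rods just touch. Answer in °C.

α₁L₁ = 5.494755×10⁻⁷ m/K, α₂L₂ = 9.828×10⁻⁶ m/K → total 1.03774755×10⁻⁵ m/K
ΔT = g/(α₁L₁+α₂L₂) = 2.71×10⁻³ / 1.03774755×10⁻⁵ = 261.14 K
T = 20.4 + 261.14 = 281.54 °C

T = 282 °C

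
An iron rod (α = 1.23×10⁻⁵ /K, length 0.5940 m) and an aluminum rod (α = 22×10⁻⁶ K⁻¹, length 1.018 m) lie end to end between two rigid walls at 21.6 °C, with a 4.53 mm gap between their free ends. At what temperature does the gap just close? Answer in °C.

α₁L₁ = 7.3062×10⁻⁶ m/K, α₂L₂ = 2.2396×10⁻⁵ m/K → total 2.97022×10⁻⁵ m/K
ΔT = g/(α₁L₁+α₂L₂) = 4.53×10⁻³ / 2.97022×10⁻⁵ = 152.51 K
T = 21.6 + 152.51 = 174.11 °C

T = 174 °C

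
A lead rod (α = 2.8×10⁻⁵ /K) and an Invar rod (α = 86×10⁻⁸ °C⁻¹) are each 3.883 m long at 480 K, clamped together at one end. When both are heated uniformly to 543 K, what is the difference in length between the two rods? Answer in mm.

6.64 mm

ΔT = 63 K
lead: ΔL = 2.8×10⁻⁵ × 3.883 m × 63 = 6.8496×10⁻³ m = 6.8496 mm
Invar: ΔL = 86×10⁻⁸ × 3.883 m × 63 = 2.1038×10⁻⁴ m = 0.21038 mm
difference = 6.8496 − 0.21038 = 6.63922 mm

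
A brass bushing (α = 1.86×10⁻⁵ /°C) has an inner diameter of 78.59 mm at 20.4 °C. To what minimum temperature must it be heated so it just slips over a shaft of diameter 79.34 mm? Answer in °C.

T = 533 °C

Required Δd = 79.34 − 78.59 = 0.75 mm
Δd = αd₀ΔT ⇒ ΔT = Δd/(αd₀) = 0.75 / (1.86×10⁻⁵ × 78.59) = 513.08 K
T_min = 20.4 + 513.08 = 533.48 °C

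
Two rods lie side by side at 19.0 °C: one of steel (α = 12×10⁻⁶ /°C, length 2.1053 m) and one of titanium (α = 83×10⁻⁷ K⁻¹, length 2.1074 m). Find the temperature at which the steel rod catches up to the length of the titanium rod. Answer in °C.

T = 289.2 °C

L₁(1 + α₁ΔT) = L₂(1 + α₂ΔT) ⇒ ΔT = (L₂ − L₁)/(α₁L₁ − α₂L₂)
L₂ − L₁ = 2.1074 − 2.1053 = 2.10×10⁻³ m
α₁L₁ − α₂L₂ = 12×10⁻⁶×2.1053 − 83×10⁻⁷×2.1074 = 7.77218×10⁻⁶ m/K
ΔT = 2.10×10⁻³ / 7.77218×10⁻⁶ = 270.194 K
T = 19.0 + 270.194 = 289.194 °C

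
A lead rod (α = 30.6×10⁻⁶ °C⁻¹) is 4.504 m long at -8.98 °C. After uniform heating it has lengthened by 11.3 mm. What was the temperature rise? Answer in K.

ΔT = 82.0 K

ΔL = αL₀ΔT ⇒ ΔT = ΔL / (αL₀)
ΔT = 11.3×10⁻³ m / (30.6×10⁻⁶ × 4.504 m) = 81.990 K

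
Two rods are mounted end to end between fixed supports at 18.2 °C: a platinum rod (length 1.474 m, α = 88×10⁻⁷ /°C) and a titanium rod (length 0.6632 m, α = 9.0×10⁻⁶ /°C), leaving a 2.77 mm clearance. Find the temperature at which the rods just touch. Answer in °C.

Gap closes when ΔL₁ + ΔL₂ = 2.77 mm = 2.77×10⁻³ m
(α₁L₁ + α₂L₂)ΔT = g
α₁L₁ + α₂L₂ = 88×10⁻⁷×1.474 + 9.0×10⁻⁶×0.6632 = 1.894×10⁻⁵ m/K
ΔT = 2.77×10⁻³ / 1.894×10⁻⁵ = 146.25 K
T = 18.2 + 146.25 = 164.45 °C

T = 164 °C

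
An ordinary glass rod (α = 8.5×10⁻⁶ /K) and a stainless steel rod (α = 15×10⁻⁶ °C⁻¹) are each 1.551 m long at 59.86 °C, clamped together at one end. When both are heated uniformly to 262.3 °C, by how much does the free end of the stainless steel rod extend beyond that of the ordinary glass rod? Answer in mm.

ΔT = 202.44 K
ordinary glass: ΔL = 8.5×10⁻⁶ × 1.551 m × 202.44 = 2.6689×10⁻³ m = 2.6689 mm
stainless steel: ΔL = 15×10⁻⁶ × 1.551 m × 202.44 = 4.7098×10⁻³ m = 4.7098 mm
difference = 4.7098 − 2.6689 = 2.0409 mm

2.04 mm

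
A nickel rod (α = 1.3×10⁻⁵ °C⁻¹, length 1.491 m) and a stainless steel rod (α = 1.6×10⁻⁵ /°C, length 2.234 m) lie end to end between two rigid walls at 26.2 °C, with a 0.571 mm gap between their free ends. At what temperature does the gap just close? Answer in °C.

T = 36.6 °C

Gap closes when ΔL₁ + ΔL₂ = 0.571 mm = 5.71×10⁻⁴ m
(α₁L₁ + α₂L₂)ΔT = g
α₁L₁ + α₂L₂ = 1.3×10⁻⁵×1.491 + 1.6×10⁻⁵×2.234 = 5.5127×10⁻⁵ m/K
ΔT = 5.71×10⁻⁴ / 5.5127×10⁻⁵ = 10.358 K
T = 26.2 + 10.358 = 36.558 °C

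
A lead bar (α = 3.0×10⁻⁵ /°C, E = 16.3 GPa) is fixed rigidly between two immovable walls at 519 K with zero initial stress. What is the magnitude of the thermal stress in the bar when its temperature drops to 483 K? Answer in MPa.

σ = 17.6 MPa

Fully constrained: the free strain ε = αΔT is blocked, so σ = Eε = EαΔT.
|ΔT| = 36 K
σ = 16.3×10⁹ × 3.0×10⁻⁵ × 36 = 1.76×10⁷ Pa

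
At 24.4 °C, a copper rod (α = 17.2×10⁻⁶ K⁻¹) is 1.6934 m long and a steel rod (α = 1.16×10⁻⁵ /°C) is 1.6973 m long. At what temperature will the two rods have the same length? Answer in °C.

T = 437.6 °C

L₁(1 + α₁ΔT) = L₂(1 + α₂ΔT) ⇒ ΔT = (L₂ − L₁)/(α₁L₁ − α₂L₂)
L₂ − L₁ = 1.6973 − 1.6934 = 3.90×10⁻³ m
α₁L₁ − α₂L₂ = 17.2×10⁻⁶×1.6934 − 1.16×10⁻⁵×1.6973 = 9.4378×10⁻⁶ m/K
ΔT = 3.90×10⁻³ / 9.4378×10⁻⁶ = 413.232 K
T = 24.4 + 413.232 = 437.632 °C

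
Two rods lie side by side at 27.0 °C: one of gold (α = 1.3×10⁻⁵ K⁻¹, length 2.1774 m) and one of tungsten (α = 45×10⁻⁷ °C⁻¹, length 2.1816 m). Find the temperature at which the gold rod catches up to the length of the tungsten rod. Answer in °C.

T = 254.2 °C

Equal length when α₁L₁ΔT − α₂L₂ΔT = L₂ − L₁ = 4.20×10⁻³ m
α₁L₁ = 2.83062×10⁻⁵, α₂L₂ = 9.8172×10⁻⁶ → Δ(αL) = 1.8489×10⁻⁵ m/K
ΔT = 4.20×10⁻³ / 1.8489×10⁻⁵ = 227.162 K, so T = 27.0 + 227.162 = 254.162 °C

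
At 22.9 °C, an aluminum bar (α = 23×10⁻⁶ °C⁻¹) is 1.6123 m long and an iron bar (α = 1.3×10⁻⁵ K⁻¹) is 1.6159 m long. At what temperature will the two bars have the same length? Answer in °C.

L₁(1 + α₁ΔT) = L₂(1 + α₂ΔT) ⇒ ΔT = (L₂ − L₁)/(α₁L₁ − α₂L₂)
L₂ − L₁ = 1.6159 − 1.6123 = 3.60×10⁻³ m
α₁L₁ − α₂L₂ = 23×10⁻⁶×1.6123 − 1.3×10⁻⁵×1.6159 = 1.60762×10⁻⁵ m/K
ΔT = 3.60×10⁻³ / 1.60762×10⁻⁵ = 223.934 K
T = 22.9 + 223.934 = 246.834 °C

T = 246.8 °C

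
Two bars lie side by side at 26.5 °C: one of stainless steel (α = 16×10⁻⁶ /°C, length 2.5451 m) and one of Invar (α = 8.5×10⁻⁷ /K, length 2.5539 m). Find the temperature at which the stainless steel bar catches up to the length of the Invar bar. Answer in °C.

T = 254.8 °C

L₁(1 + α₁ΔT) = L₂(1 + α₂ΔT) ⇒ ΔT = (L₂ − L₁)/(α₁L₁ − α₂L₂)
L₂ − L₁ = 2.5539 − 2.5451 = 8.80×10⁻³ m
α₁L₁ − α₂L₂ = 16×10⁻⁶×2.5451 − 8.5×10⁻⁷×2.5539 = 3.8550785×10⁻⁵ m/K
ΔT = 8.80×10⁻³ / 3.8550785×10⁻⁵ = 228.270 K
T = 26.5 + 228.270 = 254.770 °C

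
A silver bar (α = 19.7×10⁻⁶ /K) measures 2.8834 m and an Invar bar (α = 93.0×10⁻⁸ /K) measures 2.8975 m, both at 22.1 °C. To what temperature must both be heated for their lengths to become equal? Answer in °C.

T = 282.7 °C

Equal length when α₁L₁ΔT − α₂L₂ΔT = L₂ − L₁ = 1.41×10⁻² m
α₁L₁ = 5.680298×10⁻⁵, α₂L₂ = 2.694675×10⁻⁶ → Δ(αL) = 5.4108305×10⁻⁵ m/K
ΔT = 1.41×10⁻² / 5.4108305×10⁻⁵ = 260.588 K, so T = 22.1 + 260.588 = 282.688 °C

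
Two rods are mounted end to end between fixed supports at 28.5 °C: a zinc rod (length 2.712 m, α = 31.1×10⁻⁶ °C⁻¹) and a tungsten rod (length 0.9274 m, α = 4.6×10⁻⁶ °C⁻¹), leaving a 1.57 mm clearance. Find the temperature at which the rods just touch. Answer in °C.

α₁L₁ = 8.43432×10⁻⁵ m/K, α₂L₂ = 4.26604×10⁻⁶ m/K → total 8.860924×10⁻⁵ m/K
ΔT = g/(α₁L₁+α₂L₂) = 1.57×10⁻³ / 8.860924×10⁻⁵ = 17.718 K
T = 28.5 + 17.718 = 46.218 °C

T = 46.2 °C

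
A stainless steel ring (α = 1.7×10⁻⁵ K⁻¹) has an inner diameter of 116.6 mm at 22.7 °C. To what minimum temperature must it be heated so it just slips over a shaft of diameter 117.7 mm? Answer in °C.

Required Δd = 117.7 − 116.6 = 1.1 mm
Δd = αd₀ΔT ⇒ ΔT = Δd/(αd₀) = 1.1 / (1.7×10⁻⁵ × 116.6) = 554.94 K
T_min = 22.7 + 554.94 = 577.64 °C

T = 578 °C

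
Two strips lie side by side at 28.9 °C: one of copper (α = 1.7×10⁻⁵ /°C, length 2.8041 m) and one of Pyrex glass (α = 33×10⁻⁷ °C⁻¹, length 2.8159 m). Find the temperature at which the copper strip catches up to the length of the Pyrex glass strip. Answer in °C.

Equal length when α₁L₁ΔT − α₂L₂ΔT = L₂ − L₁ = 1.18×10⁻² m
α₁L₁ = 4.76697×10⁻⁵, α₂L₂ = 9.29247×10⁻⁶ → Δ(αL) = 3.837723×10⁻⁵ m/K
ΔT = 1.18×10⁻² / 3.837723×10⁻⁵ = 307.474 K, so T = 28.9 + 307.474 = 336.374 °C

T = 336.4 °C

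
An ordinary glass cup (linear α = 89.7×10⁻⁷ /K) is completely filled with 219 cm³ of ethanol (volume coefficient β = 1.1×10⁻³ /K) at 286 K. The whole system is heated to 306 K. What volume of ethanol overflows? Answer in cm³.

The cup also expands: β_container ≈ 3α = 2.691×10⁻⁵ /K
Net overflow = V₀(β_liq − 3α_cont)ΔT
β − 3α = 1.10×10⁻³ − 2.691×10⁻⁵ = 1.07309×10⁻³ /K; ΔT = 20 K
ΔV = 219 × 1.07309×10⁻³ × 20 = 4.70 cm³

4.70 cm³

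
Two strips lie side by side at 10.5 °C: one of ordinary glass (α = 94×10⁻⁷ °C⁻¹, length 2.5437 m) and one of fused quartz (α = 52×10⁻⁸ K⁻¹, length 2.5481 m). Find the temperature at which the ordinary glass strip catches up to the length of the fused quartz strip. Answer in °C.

Equal length when α₁L₁ΔT − α₂L₂ΔT = L₂ − L₁ = 4.40×10⁻³ m
α₁L₁ = 2.391078×10⁻⁵, α₂L₂ = 1.325012×10⁻⁶ → Δ(αL) = 2.2585768×10⁻⁵ m/K
ΔT = 4.40×10⁻³ / 2.2585768×10⁻⁵ = 194.813 K, so T = 10.5 + 194.813 = 205.313 °C

T = 205.3 °C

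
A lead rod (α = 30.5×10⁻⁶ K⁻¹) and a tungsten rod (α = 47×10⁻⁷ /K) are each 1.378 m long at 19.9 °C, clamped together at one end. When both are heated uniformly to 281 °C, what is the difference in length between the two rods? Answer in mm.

9.28 mm

ΔT = 261.1 K
lead: ΔL = 30.5×10⁻⁶ × 1.378 m × 261.1 = 1.0974×10⁻² m = 10.974 mm
tungsten: ΔL = 47×10⁻⁷ × 1.378 m × 261.1 = 1.6910×10⁻³ m = 1.6910 mm
difference = 10.974 − 1.6910 = 9.283 mm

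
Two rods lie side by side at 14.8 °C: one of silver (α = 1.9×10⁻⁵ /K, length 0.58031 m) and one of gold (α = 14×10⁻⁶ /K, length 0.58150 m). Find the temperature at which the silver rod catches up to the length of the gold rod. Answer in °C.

Equal length when α₁L₁ΔT − α₂L₂ΔT = L₂ − L₁ = 1.19×10⁻³ m
α₁L₁ = 1.102589×10⁻⁵, α₂L₂ = 8.141×10⁻⁶ → Δ(αL) = 2.88489×10⁻⁶ m/K
ΔT = 1.19×10⁻³ / 2.88489×10⁻⁶ = 412.494 K, so T = 14.8 + 412.494 = 427.294 °C

T = 427.3 °C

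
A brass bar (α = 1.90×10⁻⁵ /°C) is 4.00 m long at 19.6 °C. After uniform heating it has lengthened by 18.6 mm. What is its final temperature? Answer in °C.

T = 264 °C

ΔL = αL₀ΔT ⇒ ΔT = ΔL / (αL₀)
ΔT = 18.6×10⁻³ m / (1.90×10⁻⁵ × 4.00 m) = 244.74 K
T = 19.6 + 244.74 = 264.34 °C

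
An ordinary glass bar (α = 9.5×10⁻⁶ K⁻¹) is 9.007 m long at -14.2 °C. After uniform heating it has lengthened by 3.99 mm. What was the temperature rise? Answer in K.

ΔL = αL₀ΔT ⇒ ΔT = ΔL / (αL₀)
ΔT = 3.99×10⁻³ m / (9.5×10⁻⁶ × 9.007 m) = 46.630 K

ΔT = 46.6 K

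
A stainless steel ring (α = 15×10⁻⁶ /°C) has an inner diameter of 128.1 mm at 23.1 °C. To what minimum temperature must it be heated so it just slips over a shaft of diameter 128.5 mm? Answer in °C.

T = 231 °C

Required Δd = 128.5 − 128.1 = 0.4 mm
Δd = αd₀ΔT ⇒ ΔT = Δd/(αd₀) = 0.4 / (15×10⁻⁶ × 128.1) = 208.17 K
T_min = 23.1 + 208.17 = 231.27 °C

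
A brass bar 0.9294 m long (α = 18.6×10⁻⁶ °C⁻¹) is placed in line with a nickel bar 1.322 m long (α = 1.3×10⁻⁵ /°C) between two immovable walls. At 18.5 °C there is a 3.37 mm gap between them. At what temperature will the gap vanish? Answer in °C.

T = 116 °C

Gap closes when ΔL₁ + ΔL₂ = 3.37 mm = 3.37×10⁻³ m
(α₁L₁ + α₂L₂)ΔT = g
α₁L₁ + α₂L₂ = 18.6×10⁻⁶×0.9294 + 1.3×10⁻⁵×1.322 = 3.447284×10⁻⁵ m/K
ΔT = 3.37×10⁻³ / 3.447284×10⁻⁵ = 97.76 K
T = 18.5 + 97.76 = 116.26 °C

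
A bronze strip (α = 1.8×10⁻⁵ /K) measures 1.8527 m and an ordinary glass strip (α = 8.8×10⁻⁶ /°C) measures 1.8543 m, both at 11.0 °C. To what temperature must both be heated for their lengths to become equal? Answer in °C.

Equal length when α₁L₁ΔT − α₂L₂ΔT = L₂ − L₁ = 1.60×10⁻³ m
α₁L₁ = 3.33486×10⁻⁵, α₂L₂ = 1.631784×10⁻⁵ → Δ(αL) = 1.703076×10⁻⁵ m/K
ΔT = 1.60×10⁻³ / 1.703076×10⁻⁵ = 93.948 K, so T = 11.0 + 93.948 = 104.948 °C

T = 104.9 °C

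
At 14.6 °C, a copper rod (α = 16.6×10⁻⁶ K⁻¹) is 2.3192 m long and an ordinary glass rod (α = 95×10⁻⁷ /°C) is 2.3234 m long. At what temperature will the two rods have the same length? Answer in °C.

L₁(1 + α₁ΔT) = L₂(1 + α₂ΔT) ⇒ ΔT = (L₂ − L₁)/(α₁L₁ − α₂L₂)
L₂ − L₁ = 2.3234 − 2.3192 = 4.20×10⁻³ m
α₁L₁ − α₂L₂ = 16.6×10⁻⁶×2.3192 − 95×10⁻⁷×2.3234 = 1.642642×10⁻⁵ m/K
ΔT = 4.20×10⁻³ / 1.642642×10⁻⁵ = 255.686 K
T = 14.6 + 255.686 = 270.286 °C

T = 270.3 °C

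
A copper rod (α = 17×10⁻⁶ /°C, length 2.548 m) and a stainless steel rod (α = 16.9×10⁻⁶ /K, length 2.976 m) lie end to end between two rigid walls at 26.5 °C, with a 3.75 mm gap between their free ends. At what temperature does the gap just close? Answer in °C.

α₁L₁ = 4.3316×10⁻⁵ m/K, α₂L₂ = 5.02944×10⁻⁵ m/K → total 9.36104×10⁻⁵ m/K
ΔT = g/(α₁L₁+α₂L₂) = 3.75×10⁻³ / 9.36104×10⁻⁵ = 40.060 K
T = 26.5 + 40.060 = 66.560 °C

T = 66.6 °C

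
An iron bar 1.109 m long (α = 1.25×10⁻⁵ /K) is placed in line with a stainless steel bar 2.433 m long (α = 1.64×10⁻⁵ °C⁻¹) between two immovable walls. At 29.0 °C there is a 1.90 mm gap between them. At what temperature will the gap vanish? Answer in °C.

T = 64.3 °C

α₁L₁ = 1.38625×10⁻⁵ m/K, α₂L₂ = 3.99012×10⁻⁵ m/K → total 5.37637×10⁻⁵ m/K
ΔT = g/(α₁L₁+α₂L₂) = 1.90×10⁻³ / 5.37637×10⁻⁵ = 35.340 K
T = 29.0 + 35.340 = 64.340 °C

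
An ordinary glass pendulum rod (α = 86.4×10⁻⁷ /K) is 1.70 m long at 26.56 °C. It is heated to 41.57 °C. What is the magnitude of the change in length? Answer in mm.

ΔL = 0.220 mm

|ΔT| = |41.57 − 26.56| = 15.01 K
ΔL = αL₀ΔT = (86.4×10⁻⁷)(1.70)(15.01) = 2.20×10⁻⁴ m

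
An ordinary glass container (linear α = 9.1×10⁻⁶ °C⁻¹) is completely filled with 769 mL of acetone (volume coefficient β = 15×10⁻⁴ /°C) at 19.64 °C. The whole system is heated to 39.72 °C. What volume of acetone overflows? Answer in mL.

The container also expands: β_container ≈ 3α = 2.73×10⁻⁵ /K
Net overflow = V₀(β_liq − 3α_cont)ΔT
β − 3α = 1.50×10⁻³ − 2.73×10⁻⁵ = 1.4727×10⁻³ /K; ΔT = 20.08 K
ΔV = 769 × 1.4727×10⁻³ × 20.08 = 22.7 mL

22.7 mL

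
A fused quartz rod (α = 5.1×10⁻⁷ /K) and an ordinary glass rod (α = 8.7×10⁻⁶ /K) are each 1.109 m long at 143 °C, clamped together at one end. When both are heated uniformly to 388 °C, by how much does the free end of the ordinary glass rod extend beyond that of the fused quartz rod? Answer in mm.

2.23 mm

ΔT = 245 K
fused quartz: ΔL = 5.1×10⁻⁷ × 1.109 m × 245 = 1.3857×10⁻⁴ m = 0.13857 mm
ordinary glass: ΔL = 8.7×10⁻⁶ × 1.109 m × 245 = 2.3638×10⁻³ m = 2.3638 mm
difference = 2.3638 − 0.13857 = 2.22523 mm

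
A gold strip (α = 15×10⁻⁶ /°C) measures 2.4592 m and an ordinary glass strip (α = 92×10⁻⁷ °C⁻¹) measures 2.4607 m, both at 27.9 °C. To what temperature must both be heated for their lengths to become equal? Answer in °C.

Equal length when α₁L₁ΔT − α₂L₂ΔT = L₂ − L₁ = 1.50×10⁻³ m
α₁L₁ = 3.6888×10⁻⁵, α₂L₂ = 2.263844×10⁻⁵ → Δ(αL) = 1.424956×10⁻⁵ m/K
ΔT = 1.50×10⁻³ / 1.424956×10⁻⁵ = 105.266 K, so T = 27.9 + 105.266 = 133.166 °C

T = 133.2 °C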